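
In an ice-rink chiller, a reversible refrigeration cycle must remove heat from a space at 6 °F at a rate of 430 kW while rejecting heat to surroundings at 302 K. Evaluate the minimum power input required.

Ẇ_in ≈ 72.0 kW

T_C = 6 °F → (6 − 32) × 5/9 = -14.44 °C = 258.71 K.
The reversible coefficient of performance is COP_R = T_C/(T_H − T_C) = 258.71/43.29 = 5.9755.
W = Q_C/COP_R = 430/5.9755 = 72.0 kW.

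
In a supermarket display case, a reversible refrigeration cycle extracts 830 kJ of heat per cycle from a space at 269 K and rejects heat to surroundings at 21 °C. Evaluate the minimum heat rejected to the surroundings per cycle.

Q_H ≈ 907.6 kJ

T_H = 21 °C → 21 + 273.15 = 294.15 K.
For a reversible cycle Q_H/Q_C = T_H/T_C, so Q_H = Q_C·T_H/T_C = 830 × 294.15/269.00 = 907.6 kJ.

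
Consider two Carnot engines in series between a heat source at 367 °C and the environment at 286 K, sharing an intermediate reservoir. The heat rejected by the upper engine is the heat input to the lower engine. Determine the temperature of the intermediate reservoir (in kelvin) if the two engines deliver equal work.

T_H = 367 °C → 367 + 273.15 = 640.15 K.
For reversible stages Q_m = Q_H·(T_m/T_H). Setting W₁ = Q_H(1 − T_m/T_H) equal to W₂ = Q_m(1 − T_C/T_m) = Q_H·(T_m − T_C)/T_H gives T_H − T_m = T_m − T_C, so T_m = (T_H + T_C)/2 = (640.15 + 286.00)/2 = 463 K.

T_m ≈ 463 K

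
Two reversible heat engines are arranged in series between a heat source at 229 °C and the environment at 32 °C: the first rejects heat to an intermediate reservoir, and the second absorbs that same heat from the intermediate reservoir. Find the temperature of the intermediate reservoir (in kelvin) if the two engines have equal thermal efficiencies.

T_H = 229 °C → 229 + 273.15 = 502.15 K.
T_C = 32 °C → 32 + 273.15 = 305.15 K.
Equal efficiencies require 1 − T_m/T_H = 1 − T_C/T_m, i.e. T_m/T_H = T_C/T_m, so T_m = √(T_H·T_C) = √(502.15 × 305.15) = 391 K.

T_m ≈ 391 K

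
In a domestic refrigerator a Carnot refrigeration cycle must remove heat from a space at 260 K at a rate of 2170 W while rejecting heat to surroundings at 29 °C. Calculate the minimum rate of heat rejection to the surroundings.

T_H = 29 °C → 29 + 273.15 = 302.15 K.
For a reversible cycle Q_H/Q_C = T_H/T_C, so Q_H = Q_C·T_H/T_C = 2170 × 302.15/260.00 = 2520 W.

Q̇_H ≈ 2520 W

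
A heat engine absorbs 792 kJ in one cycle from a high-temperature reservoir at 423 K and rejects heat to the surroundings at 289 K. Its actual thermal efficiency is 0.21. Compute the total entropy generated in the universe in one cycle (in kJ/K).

ΔS_univ ≈ 0.293 kJ/K

W = η·Q_H = 0.21 × 792 = 166.3 kJ, so Q_C = Q_H − W = 625.7 kJ.
Entropy balance on the reservoirs: −Q_H/T_H = -1.872 kJ/K, +Q_C/T_C = 2.165 kJ/K.
ΔS_univ = −Q_H/T_H + Q_C/T_C = 0.293 kJ/K (> 0, since η = 0.21 < η_Carnot = 0.317).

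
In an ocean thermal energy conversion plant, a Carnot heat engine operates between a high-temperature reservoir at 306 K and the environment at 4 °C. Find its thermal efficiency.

η ≈ 0.0943

T_C = 4 °C → 4 + 273.15 = 277.15 K.
η_rev = 1 − T_C/T_H = 1 − 277.15/306.00 = 0.0943.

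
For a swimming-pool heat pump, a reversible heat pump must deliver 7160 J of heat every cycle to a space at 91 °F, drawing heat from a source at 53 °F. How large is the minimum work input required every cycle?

T_H = 91 °F → (91 − 32) × 5/9 = 32.78 °C = 305.93 K.
T_C = 53 °F → (53 − 32) × 5/9 = 11.67 °C = 284.82 K.
COP_HP = T_H/(T_H − T_C) = 305.93/21.11 = 14.4913.
W = Q_H/COP_HP = 7160/14.4913 = 494 J.

W_in ≈ 494 J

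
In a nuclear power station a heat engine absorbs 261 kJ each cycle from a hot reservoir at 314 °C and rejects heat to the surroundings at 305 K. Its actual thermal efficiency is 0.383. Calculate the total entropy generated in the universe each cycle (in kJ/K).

T_H = 314 °C → 314 + 273.15 = 587.15 K.
W = η·Q_H = 0.383 × 261 = 99.96 kJ, so Q_C = Q_H − W = 161.0 kJ.
Reservoir entropy changes: ΔS_H = −Q_H/T_H = −261/587.15 = -0.4445 kJ/K and ΔS_C = +Q_C/T_C = 161.0/305.00 = 0.5280 kJ/K.
ΔS_univ = −Q_H/T_H + Q_C/T_C = 0.0835 kJ/K (> 0, since η = 0.383 < η_Carnot = 0.481).

ΔS_univ ≈ 0.0835 kJ/K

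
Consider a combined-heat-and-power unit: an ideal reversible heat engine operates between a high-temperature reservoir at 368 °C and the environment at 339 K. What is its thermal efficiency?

T_H = 368 °C → 368 + 273.15 = 641.15 K.
η_rev = 1 − T_C/T_H = 1 − 339.00/641.15 = 0.471.

η ≈ 0.471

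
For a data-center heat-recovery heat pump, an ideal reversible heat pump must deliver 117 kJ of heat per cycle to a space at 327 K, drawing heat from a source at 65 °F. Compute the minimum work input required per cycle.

T_C = 65 °F → (65 − 32) × 5/9 = 18.33 °C = 291.48 K.
For a reversible heat pump, COP_HP = T_H/(T_H − T_C) = 327.00/35.52 = 9.2069.
W = Q_H/COP_HP = 117/9.2069 = 12.7 kJ.

W_in ≈ 12.7 kJ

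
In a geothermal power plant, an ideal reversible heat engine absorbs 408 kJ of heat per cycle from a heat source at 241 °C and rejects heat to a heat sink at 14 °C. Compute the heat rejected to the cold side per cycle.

Q_C ≈ 228 kJ

T_H = 241 °C → 241 + 273.15 = 514.15 K.
T_C = 14 °C → 14 + 273.15 = 287.15 K.
For a reversible engine, η = 1 − T_C/T_H = 1 − 287.15/514.15 = 0.4415.
For a reversible cycle Q_C/Q_H = T_C/T_H, so Q_C = 408 × 287.15/514.15 = 228 kJ.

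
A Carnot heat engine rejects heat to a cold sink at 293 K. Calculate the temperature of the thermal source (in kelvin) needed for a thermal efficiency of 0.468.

T_H ≈ 551 K

From η = 1 − T_C/T_H, solving for T_H gives T_H = T_C/(1 − η) = 293.00/(1 − 0.468) = 551 K.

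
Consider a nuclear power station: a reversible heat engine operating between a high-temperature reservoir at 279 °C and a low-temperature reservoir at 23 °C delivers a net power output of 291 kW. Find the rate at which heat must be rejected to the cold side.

Q̇_C ≈ 337 kW

T_H = 279 °C → 279 + 273.15 = 552.15 K.
T_C = 23 °C → 23 + 273.15 = 296.15 K.
η_rev = 1 − T_C/T_H = 1 − 296.15/552.15 = 0.4636.
Since Q_C/Q_H = T_C/T_H and Q_H = W/η, Q_C = W·T_C/(T_H − T_C) = 291 × 296.15/256.00 = 337 kW.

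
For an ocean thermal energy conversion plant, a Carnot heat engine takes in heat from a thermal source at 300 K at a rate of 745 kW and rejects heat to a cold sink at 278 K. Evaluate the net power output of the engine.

Ẇ ≈ 54.63 kW

Since the cycle is reversible, η = 1 − T_C/T_H = 1 − 278.00/300.00 = 0.0733.
W = η·Q_H = 0.0733 × 745 = 54.63 kW.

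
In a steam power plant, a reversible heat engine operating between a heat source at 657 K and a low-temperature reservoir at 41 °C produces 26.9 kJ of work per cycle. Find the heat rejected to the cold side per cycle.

Q_C ≈ 24.6 kJ

T_C = 41 °C → 41 + 273.15 = 314.15 K.
For a reversible engine, η = 1 − T_C/T_H = 1 − 314.15/657.00 = 0.5218.
Since Q_C/Q_H = T_C/T_H and Q_H = W/η, Q_C = W·T_C/(T_H − T_C) = 26.9 × 314.15/342.85 = 24.6 kJ.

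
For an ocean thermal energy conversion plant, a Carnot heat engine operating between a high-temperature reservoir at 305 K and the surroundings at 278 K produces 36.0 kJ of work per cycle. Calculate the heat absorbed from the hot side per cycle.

The Carnot efficiency is η = 1 − T_C/T_H = 1 − 278.00/305.00 = 0.0885.
Q_H = W/η = 36.0/0.0885 = 406.7 kJ.

Q_H ≈ 406.7 kJ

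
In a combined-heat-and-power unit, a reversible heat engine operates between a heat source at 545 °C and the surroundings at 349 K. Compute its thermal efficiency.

T_H = 545 °C → 545 + 273.15 = 818.15 K.
η_rev = 1 − T_C/T_H = 1 − 349.00/818.15 = 0.573.

η ≈ 0.573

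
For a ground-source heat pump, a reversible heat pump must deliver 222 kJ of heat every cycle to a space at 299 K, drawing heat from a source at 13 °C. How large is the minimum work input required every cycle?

W_in ≈ 9.54 kJ

T_C = 13 °C → 13 + 273.15 = 286.15 K.
COP_HP = T_H/(T_H − T_C) = 299.00/12.85 = 23.2685.
W = Q_H/COP_HP = 222/23.2685 = 9.54 kJ.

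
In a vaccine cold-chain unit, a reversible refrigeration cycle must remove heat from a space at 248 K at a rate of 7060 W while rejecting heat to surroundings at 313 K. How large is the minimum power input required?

Ẇ_in ≈ 1850 W

COP_R = T_C/(T_H − T_C) = 248.00/65.00 = 3.8154.
W = Q_C/COP_R = 7060/3.8154 = 1850 W.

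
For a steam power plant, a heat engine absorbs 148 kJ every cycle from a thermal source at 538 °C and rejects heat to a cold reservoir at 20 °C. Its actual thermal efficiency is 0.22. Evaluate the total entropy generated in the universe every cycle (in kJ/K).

ΔS_univ ≈ 0.2113 kJ/K

T_H = 538 °C → 538 + 273.15 = 811.15 K.
T_C = 20 °C → 20 + 273.15 = 293.15 K.
W = η·Q_H = 0.22 × 148 = 32.56 kJ, so Q_C = Q_H − W = 115.4 kJ.
Reservoir entropy changes: ΔS_H = −Q_H/T_H = −148/811.15 = -0.1825 kJ/K and ΔS_C = +Q_C/T_C = 115.4/293.15 = 0.3938 kJ/K.
ΔS_univ = −Q_H/T_H + Q_C/T_C = 0.2113 kJ/K (> 0, since η = 0.22 < η_Carnot = 0.639).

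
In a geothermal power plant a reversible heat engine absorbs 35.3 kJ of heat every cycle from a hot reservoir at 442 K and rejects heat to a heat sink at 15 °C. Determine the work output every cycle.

W ≈ 12.29 kJ

T_C = 15 °C → 15 + 273.15 = 288.15 K.
For a reversible engine, η = 1 − T_C/T_H = 1 − 288.15/442.00 = 0.3481.
W = η·Q_H = 0.3481 × 35.3 = 12.29 kJ.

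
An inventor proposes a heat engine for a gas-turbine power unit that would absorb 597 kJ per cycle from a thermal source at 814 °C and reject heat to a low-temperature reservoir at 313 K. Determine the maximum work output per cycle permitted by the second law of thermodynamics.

T_H = 814 °C → 814 + 273.15 = 1087.15 K.
The upper bound on efficiency is η_max = 1 − T_C/T_H = 1 − 313.00/1087.15 = 0.7121.
W_max = η_max · Q_H = 0.7121 × 597 = 425.1 kJ.

W_max ≈ 425.1 kJ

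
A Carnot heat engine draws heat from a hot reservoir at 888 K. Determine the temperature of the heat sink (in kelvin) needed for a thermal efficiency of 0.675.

From η = 1 − T_C/T_H, T_C = T_H·(1 − η) = 888.00 × (1 − 0.675) = 289 K.

T_C ≈ 289 K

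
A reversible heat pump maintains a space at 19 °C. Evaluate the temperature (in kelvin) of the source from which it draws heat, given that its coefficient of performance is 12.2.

T_H = 19 °C → 19 + 273.15 = 292.15 K.
COP_HP = T_H/(T_H − T_C) ⇒ T_C = T_H·(COP_HP − 1)/COP_HP = 292.15 × (12.2 − 1)/12.2 = 268.2 K.

T_C ≈ 268.2 K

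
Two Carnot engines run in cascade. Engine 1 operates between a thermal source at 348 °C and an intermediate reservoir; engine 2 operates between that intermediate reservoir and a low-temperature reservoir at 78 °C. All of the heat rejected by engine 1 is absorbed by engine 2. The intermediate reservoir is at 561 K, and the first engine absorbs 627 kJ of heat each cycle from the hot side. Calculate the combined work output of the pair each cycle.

T_H = 348 °C → 348 + 273.15 = 621.15 K.
T_C = 78 °C → 78 + 273.15 = 351.15 K.
Two reversible stages in series are equivalent to a single Carnot engine between T_H and T_C, so η_total = 1 − T_C/T_H = 1 − 351.15/621.15 = 0.4347.
W_total = η_total · Q_H = 0.4347 × 627 = 273 kJ.

W_total ≈ 273 kJ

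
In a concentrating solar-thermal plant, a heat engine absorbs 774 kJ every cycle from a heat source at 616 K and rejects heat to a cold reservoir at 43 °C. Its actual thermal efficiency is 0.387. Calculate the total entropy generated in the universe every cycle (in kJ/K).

ΔS_univ ≈ 0.244 kJ/K

T_C = 43 °C → 43 + 273.15 = 316.15 K.
W = η·Q_H = 0.387 × 774 = 299.5 kJ, so Q_C = Q_H − W = 474.5 kJ.
Reservoir entropy changes: ΔS_H = −Q_H/T_H = −774/616.00 = -1.256 kJ/K and ΔS_C = +Q_C/T_C = 474.5/316.15 = 1.501 kJ/K.
ΔS_univ = −Q_H/T_H + Q_C/T_C = 0.244 kJ/K (> 0, since η = 0.387 < η_Carnot = 0.487).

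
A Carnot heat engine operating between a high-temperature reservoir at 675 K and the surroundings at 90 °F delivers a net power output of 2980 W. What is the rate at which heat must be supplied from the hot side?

T_C = 90 °F → (90 − 32) × 5/9 = 32.22 °C = 305.37 K.
η_rev = 1 − T_C/T_H = 1 − 305.37/675.00 = 0.5476.
Q_H = W/η = 2980/0.5476 = 5440 W.

Q̇_H ≈ 5440 W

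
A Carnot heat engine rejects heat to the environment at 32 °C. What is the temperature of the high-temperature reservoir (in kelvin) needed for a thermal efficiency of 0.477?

T_H ≈ 583 K

T_C = 32 °C → 32 + 273.15 = 305.15 K.
From η = 1 − T_C/T_H, solving for T_H gives T_H = T_C/(1 − η) = 305.15/(1 − 0.477) = 583 K.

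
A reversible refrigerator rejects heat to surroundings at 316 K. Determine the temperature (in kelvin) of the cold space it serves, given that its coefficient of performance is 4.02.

T_C ≈ 253 K

COP_R = T_C/(T_H − T_C) ⇒ T_C = T_H·COP_R/(1 + COP_R) = 316.00 × 4.02/(1 + 4.02) = 253 K.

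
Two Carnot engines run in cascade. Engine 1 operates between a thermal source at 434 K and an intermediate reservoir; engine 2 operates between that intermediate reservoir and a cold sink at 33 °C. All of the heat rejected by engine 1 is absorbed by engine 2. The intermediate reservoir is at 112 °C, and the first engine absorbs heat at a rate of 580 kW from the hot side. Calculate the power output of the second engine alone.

Ẇ₂ ≈ 105.6 kW

T_C = 33 °C → 33 + 273.15 = 306.15 K.
T_m = 112 °C → 112 + 273.15 = 385.15 K.
Heat entering the second stage: Q_m = Q_H·(T_m/T_H) = 580 × 385.15/434.00 = 514.7 kW.
Second-stage efficiency η₂ = 1 − T_C/T_m = 1 − 306.15/385.15 = 0.2051, so W₂ = η₂·Q_m = 105.6 kW.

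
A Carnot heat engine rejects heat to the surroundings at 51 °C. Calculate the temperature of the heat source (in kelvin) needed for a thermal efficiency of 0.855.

T_H ≈ 2240 K

T_C = 51 °C → 51 + 273.15 = 324.15 K.
From η = 1 − T_C/T_H, solving for T_H gives T_H = T_C/(1 − η) = 324.15/(1 − 0.855) = 2240 K.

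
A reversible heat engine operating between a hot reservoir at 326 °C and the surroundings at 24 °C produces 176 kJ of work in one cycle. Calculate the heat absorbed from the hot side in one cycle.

Q_H ≈ 349.2 kJ

T_H = 326 °C → 326 + 273.15 = 599.15 K.
T_C = 24 °C → 24 + 273.15 = 297.15 K.
Since the cycle is reversible, η = 1 − T_C/T_H = 1 − 297.15/599.15 = 0.5040.
Q_H = W/η = 176/0.5040 = 349.2 kJ.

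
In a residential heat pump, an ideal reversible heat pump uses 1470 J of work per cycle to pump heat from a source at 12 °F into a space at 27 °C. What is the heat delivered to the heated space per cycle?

T_H = 27 °C → 27 + 273.15 = 300.15 K.
T_C = 12 °F → (12 − 32) × 5/9 = -11.11 °C = 262.04 K.
The Carnot heat-pump COP is COP_HP = T_H/(T_H − T_C) = 300.15/38.11 = 7.8757.
Q_H = COP_HP · W = 7.8757 × 1470 = 11600 J.

Q_H ≈ 11600 J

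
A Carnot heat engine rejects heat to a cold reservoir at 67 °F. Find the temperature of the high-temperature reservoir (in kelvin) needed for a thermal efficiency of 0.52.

T_H ≈ 609.6 K

T_C = 67 °F → (67 − 32) × 5/9 = 19.44 °C = 292.59 K.
From η = 1 − T_C/T_H, solving for T_H gives T_H = T_C/(1 − η) = 292.59/(1 − 0.52) = 609.6 K.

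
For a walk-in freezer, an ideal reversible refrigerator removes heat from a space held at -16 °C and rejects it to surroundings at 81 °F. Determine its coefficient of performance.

T_H = 81 °F → (81 − 32) × 5/9 = 27.22 °C = 300.37 K.
T_C = -16 °C → -16 + 273.15 = 257.15 K.
COP_R = T_C/(T_H − T_C) = 257.15/(300.37 − 257.15) = 5.95.

COP_R ≈ 5.95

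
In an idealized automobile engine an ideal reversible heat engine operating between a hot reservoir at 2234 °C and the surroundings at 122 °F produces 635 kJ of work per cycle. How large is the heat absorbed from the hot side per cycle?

T_H = 2234 °C → 2234 + 273.15 = 2507.15 K.
T_C = 122 °F → (122 − 32) × 5/9 = 50.00 °C = 323.15 K.
The Carnot efficiency is η = 1 − T_C/T_H = 1 − 323.15/2507.15 = 0.8711.
Q_H = W/η = 635/0.8711 = 729.0 kJ.

Q_H ≈ 729.0 kJ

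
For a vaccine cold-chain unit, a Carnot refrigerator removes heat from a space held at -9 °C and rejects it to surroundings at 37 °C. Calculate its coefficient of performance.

COP_R ≈ 5.74

T_H = 37 °C → 37 + 273.15 = 310.15 K.
T_C = -9 °C → -9 + 273.15 = 264.15 K.
COP_R = T_C/(T_H − T_C) = 264.15/(310.15 − 264.15) = 5.74.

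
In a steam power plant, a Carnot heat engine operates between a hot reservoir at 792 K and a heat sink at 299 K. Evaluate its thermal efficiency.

For a reversible engine, η = 1 − T_C/T_H = 1 − 299.00/792.00 = 0.622.

η ≈ 0.622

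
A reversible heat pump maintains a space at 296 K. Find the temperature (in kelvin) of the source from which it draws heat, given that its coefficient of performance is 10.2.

COP_HP = T_H/(T_H − T_C) ⇒ T_C = T_H·(COP_HP − 1)/COP_HP = 296.00 × (10.2 − 1)/10.2 = 267.0 K.

T_C ≈ 267.0 K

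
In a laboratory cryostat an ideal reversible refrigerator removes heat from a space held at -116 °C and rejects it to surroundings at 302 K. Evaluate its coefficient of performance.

T_C = -116 °C → -116 + 273.15 = 157.15 K.
Carnot COP: COP_R = T_C/(T_H − T_C) = 157.15/(302.00 − 157.15) = 1.08.

COP_R ≈ 1.08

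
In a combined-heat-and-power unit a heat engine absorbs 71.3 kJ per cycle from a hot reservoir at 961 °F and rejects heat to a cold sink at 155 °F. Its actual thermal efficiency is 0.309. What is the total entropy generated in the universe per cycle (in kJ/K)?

ΔS_univ ≈ 0.0539 kJ/K

T_H = 961 °F → (961 − 32) × 5/9 = 516.11 °C = 789.26 K.
T_C = 155 °F → (155 − 32) × 5/9 = 68.33 °C = 341.48 K.
W = η·Q_H = 0.309 × 71.3 = 22.03 kJ, so Q_C = Q_H − W = 49.27 kJ.
Reservoir entropy changes: ΔS_H = −Q_H/T_H = −71.3/789.26 = -0.09034 kJ/K and ΔS_C = +Q_C/T_C = 49.27/341.48 = 0.1443 kJ/K.
ΔS_univ = −Q_H/T_H + Q_C/T_C = 0.0539 kJ/K (> 0, since η = 0.309 < η_Carnot = 0.567).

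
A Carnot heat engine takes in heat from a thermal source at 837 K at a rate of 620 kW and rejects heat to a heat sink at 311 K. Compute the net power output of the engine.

Ẇ ≈ 390 kW

For a reversible engine, η = 1 − T_C/T_H = 1 − 311.00/837.00 = 0.6284.
W = η·Q_H = 0.6284 × 620 = 390 kW.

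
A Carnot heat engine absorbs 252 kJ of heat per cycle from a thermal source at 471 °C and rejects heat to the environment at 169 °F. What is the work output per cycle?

T_H = 471 °C → 471 + 273.15 = 744.15 K.
T_C = 169 °F → (169 − 32) × 5/9 = 76.11 °C = 349.26 K.
Since the cycle is reversible, η = 1 − T_C/T_H = 1 − 349.26/744.15 = 0.5307.
W = η·Q_H = 0.5307 × 252 = 134 kJ.

W ≈ 134 kJ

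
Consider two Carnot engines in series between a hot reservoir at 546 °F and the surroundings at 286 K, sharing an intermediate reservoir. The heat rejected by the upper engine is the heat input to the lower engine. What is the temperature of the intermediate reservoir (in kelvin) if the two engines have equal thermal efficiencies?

T_m ≈ 400 K

T_H = 546 °F → (546 − 32) × 5/9 = 285.56 °C = 558.71 K.
Equal efficiencies require 1 − T_m/T_H = 1 − T_C/T_m, i.e. T_m/T_H = T_C/T_m, so T_m = √(T_H·T_C) = √(558.71 × 286.00) = 400 K.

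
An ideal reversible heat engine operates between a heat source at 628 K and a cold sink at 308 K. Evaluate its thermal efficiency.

η ≈ 0.510

Since the cycle is reversible, η = 1 − T_C/T_H = 1 − 308.00/628.00 = 0.510.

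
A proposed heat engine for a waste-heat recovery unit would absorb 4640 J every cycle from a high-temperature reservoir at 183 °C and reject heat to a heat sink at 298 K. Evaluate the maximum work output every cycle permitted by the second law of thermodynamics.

W_max ≈ 1610 J

T_H = 183 °C → 183 + 273.15 = 456.15 K.
The upper bound on efficiency is η_max = 1 − T_C/T_H = 1 − 298.00/456.15 = 0.3467.
W_max = η_max · Q_H = 0.3467 × 4640 = 1610 J.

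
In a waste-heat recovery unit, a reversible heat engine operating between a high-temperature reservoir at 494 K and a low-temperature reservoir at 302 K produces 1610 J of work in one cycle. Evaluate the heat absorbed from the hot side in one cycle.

Q_H ≈ 4140 J

The Carnot efficiency is η = 1 − T_C/T_H = 1 − 302.00/494.00 = 0.3887.
Q_H = W/η = 1610/0.3887 = 4140 J.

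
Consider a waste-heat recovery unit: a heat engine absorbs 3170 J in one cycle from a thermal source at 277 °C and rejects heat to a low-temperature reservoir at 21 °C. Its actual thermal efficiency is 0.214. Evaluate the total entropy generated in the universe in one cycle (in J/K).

T_H = 277 °C → 277 + 273.15 = 550.15 K.
T_C = 21 °C → 21 + 273.15 = 294.15 K.
W = η·Q_H = 0.214 × 3170 = 678.4 J, so Q_C = Q_H − W = 2492 J.
Entropy balance on the reservoirs: −Q_H/T_H = -5.762 J/K, +Q_C/T_C = 8.471 J/K.
ΔS_univ = −Q_H/T_H + Q_C/T_C = 2.709 J/K (> 0, since η = 0.214 < η_Carnot = 0.465).

ΔS_univ ≈ 2.709 J/K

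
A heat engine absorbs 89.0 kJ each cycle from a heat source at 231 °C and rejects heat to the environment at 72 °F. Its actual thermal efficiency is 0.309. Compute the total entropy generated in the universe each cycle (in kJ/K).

ΔS_univ ≈ 0.0317 kJ/K

T_H = 231 °C → 231 + 273.15 = 504.15 K.
T_C = 72 °F → (72 − 32) × 5/9 = 22.22 °C = 295.37 K.
W = η·Q_H = 0.309 × 89.0 = 27.50 kJ, so Q_C = Q_H − W = 61.50 kJ.
Entropy balance on the reservoirs: −Q_H/T_H = -0.1765 kJ/K, +Q_C/T_C = 0.2082 kJ/K.
ΔS_univ = −Q_H/T_H + Q_C/T_C = 0.0317 kJ/K (> 0, since η = 0.309 < η_Carnot = 0.414).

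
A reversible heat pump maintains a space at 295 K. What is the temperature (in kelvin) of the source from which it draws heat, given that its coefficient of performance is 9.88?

T_C ≈ 265.1 K

COP_HP = T_H/(T_H − T_C) ⇒ T_C = T_H·(COP_HP − 1)/COP_HP = 295.00 × (9.88 − 1)/9.88 = 265.1 K.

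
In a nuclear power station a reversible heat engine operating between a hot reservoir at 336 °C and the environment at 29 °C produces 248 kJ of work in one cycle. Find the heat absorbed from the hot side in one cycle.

Q_H ≈ 492.1 kJ

T_H = 336 °C → 336 + 273.15 = 609.15 K.
T_C = 29 °C → 29 + 273.15 = 302.15 K.
For a reversible engine, η = 1 − T_C/T_H = 1 − 302.15/609.15 = 0.5040.
Q_H = W/η = 248/0.5040 = 492.1 kJ.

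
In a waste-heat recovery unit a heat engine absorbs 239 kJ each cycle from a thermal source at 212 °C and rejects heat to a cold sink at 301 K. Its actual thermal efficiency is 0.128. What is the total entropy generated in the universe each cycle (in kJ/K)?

ΔS_univ ≈ 0.200 kJ/K

T_H = 212 °C → 212 + 273.15 = 485.15 K.
W = η·Q_H = 0.128 × 239 = 30.59 kJ, so Q_C = Q_H − W = 208.4 kJ.
Entropy balance on the reservoirs: −Q_H/T_H = -0.4926 kJ/K, +Q_C/T_C = 0.6924 kJ/K.
ΔS_univ = −Q_H/T_H + Q_C/T_C = 0.200 kJ/K (> 0, since η = 0.128 < η_Carnot = 0.380).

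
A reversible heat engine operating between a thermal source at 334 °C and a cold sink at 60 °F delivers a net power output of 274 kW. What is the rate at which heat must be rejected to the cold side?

T_H = 334 °C → 334 + 273.15 = 607.15 K.
T_C = 60 °F → (60 − 32) × 5/9 = 15.56 °C = 288.71 K.
For a reversible engine, η = 1 − T_C/T_H = 1 − 288.71/607.15 = 0.5245.
Since Q_C/Q_H = T_C/T_H and Q_H = W/η, Q_C = W·T_C/(T_H − T_C) = 274 × 288.71/318.44 = 248 kW.

Q̇_C ≈ 248 kW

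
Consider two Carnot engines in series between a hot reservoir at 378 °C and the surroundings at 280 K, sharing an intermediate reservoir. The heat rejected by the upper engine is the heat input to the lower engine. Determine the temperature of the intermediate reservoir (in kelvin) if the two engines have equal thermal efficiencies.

T_H = 378 °C → 378 + 273.15 = 651.15 K.
Equal efficiencies require 1 − T_m/T_H = 1 − T_C/T_m, i.e. T_m/T_H = T_C/T_m, so T_m = √(T_H·T_C) = √(651.15 × 280.00) = 427.0 K.

T_m ≈ 427.0 K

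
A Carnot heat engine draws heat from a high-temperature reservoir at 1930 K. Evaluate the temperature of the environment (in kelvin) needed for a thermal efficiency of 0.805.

T_C ≈ 376.3 K

From η = 1 − T_C/T_H, T_C = T_H·(1 − η) = 1930.00 × (1 − 0.805) = 376.3 K.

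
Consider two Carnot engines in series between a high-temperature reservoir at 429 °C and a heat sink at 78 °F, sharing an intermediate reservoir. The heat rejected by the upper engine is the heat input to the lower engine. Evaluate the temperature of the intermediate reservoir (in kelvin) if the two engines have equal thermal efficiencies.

T_H = 429 °C → 429 + 273.15 = 702.15 K.
T_C = 78 °F → (78 − 32) × 5/9 = 25.56 °C = 298.71 K.
Equal efficiencies require 1 − T_m/T_H = 1 − T_C/T_m, i.e. T_m/T_H = T_C/T_m, so T_m = √(T_H·T_C) = √(702.15 × 298.71) = 458 K.

T_m ≈ 458 K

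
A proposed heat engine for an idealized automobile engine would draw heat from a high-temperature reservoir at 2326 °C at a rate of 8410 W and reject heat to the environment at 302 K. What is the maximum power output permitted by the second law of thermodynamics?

Ẇ_max ≈ 7430 W

T_H = 2326 °C → 2326 + 273.15 = 2599.15 K.
By the Carnot theorem, η_max = 1 − T_C/T_H = 1 − 302.00/2599.15 = 0.8838.
W_max = η_max · Q_H = 0.8838 × 8410 = 7430 W.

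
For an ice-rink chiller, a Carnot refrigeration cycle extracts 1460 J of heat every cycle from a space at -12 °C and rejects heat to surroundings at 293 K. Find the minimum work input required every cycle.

W_in ≈ 178 J

T_C = -12 °C → -12 + 273.15 = 261.15 K.
For a reversible refrigerator, COP_R = T_C/(T_H − T_C) = 261.15/31.85 = 8.1994.
W = Q_C/COP_R = 1460/8.1994 = 178 J.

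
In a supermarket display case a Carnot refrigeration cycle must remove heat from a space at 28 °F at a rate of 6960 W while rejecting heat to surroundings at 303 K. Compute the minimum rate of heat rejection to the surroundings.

T_C = 28 °F → (28 − 32) × 5/9 = -2.22 °C = 270.93 K.
For a reversible cycle Q_H/Q_C = T_H/T_C, so Q_H = Q_C·T_H/T_C = 6960 × 303.00/270.93 = 7780 W.

Q̇_H ≈ 7780 W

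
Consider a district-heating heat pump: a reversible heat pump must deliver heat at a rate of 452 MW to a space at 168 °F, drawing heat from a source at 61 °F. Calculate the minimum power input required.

Ẇ_in ≈ 77.05 MW

T_H = 168 °F → (168 − 32) × 5/9 = 75.56 °C = 348.71 K.
T_C = 61 °F → (61 − 32) × 5/9 = 16.11 °C = 289.26 K.
The Carnot heat-pump COP is COP_HP = T_H/(T_H − T_C) = 348.71/59.44 = 5.8661.
W = Q_H/COP_HP = 452/5.8661 = 77.05 MW.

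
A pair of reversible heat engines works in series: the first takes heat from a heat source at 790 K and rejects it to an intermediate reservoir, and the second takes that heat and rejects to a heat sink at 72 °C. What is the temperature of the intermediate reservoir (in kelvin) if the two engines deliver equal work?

T_m ≈ 568 K

T_C = 72 °C → 72 + 273.15 = 345.15 K.
For reversible stages Q_m = Q_H·(T_m/T_H). Setting W₁ = Q_H(1 − T_m/T_H) equal to W₂ = Q_m(1 − T_C/T_m) = Q_H·(T_m − T_C)/T_H gives T_H − T_m = T_m − T_C, so T_m = (T_H + T_C)/2 = (790.00 + 345.15)/2 = 568 K.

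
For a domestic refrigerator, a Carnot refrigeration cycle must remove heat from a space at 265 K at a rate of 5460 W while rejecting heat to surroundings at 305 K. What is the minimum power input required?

COP_R = T_C/(T_H − T_C) = 265.00/40.00 = 6.6250.
W = Q_C/COP_R = 5460/6.6250 = 824 W.

Ẇ_in ≈ 824 W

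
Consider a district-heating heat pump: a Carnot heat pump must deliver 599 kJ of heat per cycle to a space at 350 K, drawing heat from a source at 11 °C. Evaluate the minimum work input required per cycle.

T_C = 11 °C → 11 + 273.15 = 284.15 K.
For a reversible heat pump, COP_HP = T_H/(T_H − T_C) = 350.00/65.85 = 5.3151.
W = Q_H/COP_HP = 599/5.3151 = 113 kJ.

W_in ≈ 113 kJ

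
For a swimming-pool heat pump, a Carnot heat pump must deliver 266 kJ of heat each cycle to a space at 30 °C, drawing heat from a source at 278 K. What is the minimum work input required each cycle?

T_H = 30 °C → 30 + 273.15 = 303.15 K.
The Carnot heat-pump COP is COP_HP = T_H/(T_H − T_C) = 303.15/25.15 = 12.0537.
W = Q_H/COP_HP = 266/12.0537 = 22.07 kJ.

W_in ≈ 22.07 kJ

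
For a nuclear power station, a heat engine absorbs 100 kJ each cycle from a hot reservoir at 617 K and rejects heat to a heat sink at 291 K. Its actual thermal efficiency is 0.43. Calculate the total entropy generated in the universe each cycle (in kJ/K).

ΔS_univ ≈ 0.03380 kJ/K

W = η·Q_H = 0.43 × 100 = 43.00 kJ, so Q_C = Q_H − W = 57.00 kJ.
Reservoir entropy changes: ΔS_H = −Q_H/T_H = −100/617.00 = -0.1621 kJ/K and ΔS_C = +Q_C/T_C = 57.00/291.00 = 0.1959 kJ/K.
ΔS_univ = −Q_H/T_H + Q_C/T_C = 0.03380 kJ/K (> 0, since η = 0.43 < η_Carnot = 0.528).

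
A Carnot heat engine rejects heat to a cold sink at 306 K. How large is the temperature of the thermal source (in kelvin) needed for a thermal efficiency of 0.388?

T_H ≈ 500 K

From η = 1 − T_C/T_H, solving for T_H gives T_H = T_C/(1 − η) = 306.00/(1 − 0.388) = 500 K.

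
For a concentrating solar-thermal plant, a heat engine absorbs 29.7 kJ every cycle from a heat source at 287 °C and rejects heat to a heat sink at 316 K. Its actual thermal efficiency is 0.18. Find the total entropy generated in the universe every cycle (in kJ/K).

T_H = 287 °C → 287 + 273.15 = 560.15 K.
W = η·Q_H = 0.18 × 29.7 = 5.346 kJ, so Q_C = Q_H − W = 24.35 kJ.
Reservoir entropy changes: ΔS_H = −Q_H/T_H = −29.7/560.15 = -0.05302 kJ/K and ΔS_C = +Q_C/T_C = 24.35/316.00 = 0.07707 kJ/K.
ΔS_univ = −Q_H/T_H + Q_C/T_C = 0.02405 kJ/K (> 0, since η = 0.18 < η_Carnot = 0.436).

ΔS_univ ≈ 0.02405 kJ/K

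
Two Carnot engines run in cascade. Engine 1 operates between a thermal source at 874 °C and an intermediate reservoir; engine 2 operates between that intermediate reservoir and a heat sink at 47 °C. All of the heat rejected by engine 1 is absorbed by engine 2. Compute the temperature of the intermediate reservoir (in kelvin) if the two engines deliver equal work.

T_m ≈ 734 K

T_H = 874 °C → 874 + 273.15 = 1147.15 K.
T_C = 47 °C → 47 + 273.15 = 320.15 K.
For reversible stages Q_m = Q_H·(T_m/T_H). Setting W₁ = Q_H(1 − T_m/T_H) equal to W₂ = Q_m(1 − T_C/T_m) = Q_H·(T_m − T_C)/T_H gives T_H − T_m = T_m − T_C, so T_m = (T_H + T_C)/2 = (1147.15 + 320.15)/2 = 734 K.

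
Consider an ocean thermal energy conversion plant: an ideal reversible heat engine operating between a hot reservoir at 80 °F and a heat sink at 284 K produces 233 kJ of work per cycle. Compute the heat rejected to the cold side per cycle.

Q_C ≈ 4180 kJ

T_H = 80 °F → (80 − 32) × 5/9 = 26.67 °C = 299.82 K.
η_rev = 1 − T_C/T_H = 1 − 284.00/299.82 = 0.0528.
Since Q_C/Q_H = T_C/T_H and Q_H = W/η, Q_C = W·T_C/(T_H − T_C) = 233 × 284.00/15.82 = 4180 kJ.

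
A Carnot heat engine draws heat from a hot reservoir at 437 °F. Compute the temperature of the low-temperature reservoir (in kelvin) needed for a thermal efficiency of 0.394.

T_C ≈ 301.9 K

T_H = 437 °F → (437 − 32) × 5/9 = 225.00 °C = 498.15 K.
From η = 1 − T_C/T_H, T_C = T_H·(1 − η) = 498.15 × (1 − 0.394) = 301.9 K.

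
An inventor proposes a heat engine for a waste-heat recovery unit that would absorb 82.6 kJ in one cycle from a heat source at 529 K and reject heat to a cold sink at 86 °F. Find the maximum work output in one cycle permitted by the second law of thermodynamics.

W_max ≈ 35.27 kJ

T_C = 86 °F → (86 − 32) × 5/9 = 30.00 °C = 303.15 K.
The upper bound on efficiency is η_max = 1 − T_C/T_H = 1 − 303.15/529.00 = 0.4269.
W_max = η_max · Q_H = 0.4269 × 82.6 = 35.27 kJ.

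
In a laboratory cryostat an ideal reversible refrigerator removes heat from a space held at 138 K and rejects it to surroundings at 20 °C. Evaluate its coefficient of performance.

COP_R ≈ 0.8895

T_H = 20 °C → 20 + 273.15 = 293.15 K.
For a reversible refrigerator, COP_R = T_C/(T_H − T_C) = 138.00/(293.15 − 138.00) = 0.8895.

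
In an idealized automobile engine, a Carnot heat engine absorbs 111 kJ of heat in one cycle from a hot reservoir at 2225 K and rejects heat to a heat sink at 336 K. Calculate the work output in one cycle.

The Carnot efficiency is η = 1 − T_C/T_H = 1 − 336.00/2225.00 = 0.8490.
W = η·Q_H = 0.8490 × 111 = 94.24 kJ.

W ≈ 94.24 kJ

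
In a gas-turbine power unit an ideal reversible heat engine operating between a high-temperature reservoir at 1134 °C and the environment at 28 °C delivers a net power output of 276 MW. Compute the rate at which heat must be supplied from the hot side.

T_H = 1134 °C → 1134 + 273.15 = 1407.15 K.
T_C = 28 °C → 28 + 273.15 = 301.15 K.
Since the cycle is reversible, η = 1 − T_C/T_H = 1 − 301.15/1407.15 = 0.7860.
Q_H = W/η = 276/0.7860 = 351 MW.

Q̇_H ≈ 351 MW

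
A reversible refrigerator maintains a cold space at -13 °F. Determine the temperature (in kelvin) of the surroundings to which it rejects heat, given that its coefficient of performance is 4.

T_H ≈ 310 K

T_C = -13 °F → (-13 − 32) × 5/9 = -25.00 °C = 248.15 K.
COP_R = T_C/(T_H − T_C) ⇒ T_H = T_C·(1 + 1/COP_R) = 248.15 × (1 + 1/4) = 310 K.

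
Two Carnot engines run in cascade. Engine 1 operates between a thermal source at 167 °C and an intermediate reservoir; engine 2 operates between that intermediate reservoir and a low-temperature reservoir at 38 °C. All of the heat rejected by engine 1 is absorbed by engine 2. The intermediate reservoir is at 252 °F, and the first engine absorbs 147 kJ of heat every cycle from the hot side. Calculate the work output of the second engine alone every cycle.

W₂ ≈ 28.13 kJ

T_H = 167 °C → 167 + 273.15 = 440.15 K.
T_C = 38 °C → 38 + 273.15 = 311.15 K.
T_m = 252 °F → (252 − 32) × 5/9 = 122.22 °C = 395.37 K.
Heat entering the second stage: Q_m = Q_H·(T_m/T_H) = 147 × 395.37/440.15 = 132.0 kJ.
Second-stage efficiency η₂ = 1 − T_C/T_m = 1 − 311.15/395.37 = 0.2130, so W₂ = η₂·Q_m = 28.13 kJ.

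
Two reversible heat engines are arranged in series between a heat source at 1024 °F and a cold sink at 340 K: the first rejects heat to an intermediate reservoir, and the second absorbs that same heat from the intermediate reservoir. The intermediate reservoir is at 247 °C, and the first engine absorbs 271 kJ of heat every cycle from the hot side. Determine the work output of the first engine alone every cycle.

T_H = 1024 °F → (1024 − 32) × 5/9 = 551.11 °C = 824.26 K.
T_m = 247 °C → 247 + 273.15 = 520.15 K.
First-stage efficiency η₁ = 1 − T_m/T_H = 1 − 520.15/824.26 = 0.3689.
W₁ = η₁·Q_H = 0.3689 × 271 = 99.99 kJ.

W₁ ≈ 99.99 kJ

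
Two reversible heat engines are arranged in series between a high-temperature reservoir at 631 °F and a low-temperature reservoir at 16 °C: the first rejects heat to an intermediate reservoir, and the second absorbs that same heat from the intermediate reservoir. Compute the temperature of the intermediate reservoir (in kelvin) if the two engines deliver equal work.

T_m ≈ 447.5 K

T_H = 631 °F → (631 − 32) × 5/9 = 332.78 °C = 605.93 K.
T_C = 16 °C → 16 + 273.15 = 289.15 K.
For reversible stages Q_m = Q_H·(T_m/T_H). Setting W₁ = Q_H(1 − T_m/T_H) equal to W₂ = Q_m(1 − T_C/T_m) = Q_H·(T_m − T_C)/T_H gives T_H − T_m = T_m − T_C, so T_m = (T_H + T_C)/2 = (605.93 + 289.15)/2 = 447.5 K.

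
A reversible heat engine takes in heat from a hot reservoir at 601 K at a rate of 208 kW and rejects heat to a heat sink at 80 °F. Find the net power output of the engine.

Ẇ ≈ 104 kW

T_C = 80 °F → (80 − 32) × 5/9 = 26.67 °C = 299.82 K.
Since the cycle is reversible, η = 1 − T_C/T_H = 1 − 299.82/601.00 = 0.5011.
W = η·Q_H = 0.5011 × 208 = 104 kW.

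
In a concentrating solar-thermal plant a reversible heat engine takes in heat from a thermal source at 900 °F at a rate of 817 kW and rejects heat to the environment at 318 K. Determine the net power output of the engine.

Ẇ ≈ 473 kW

T_H = 900 °F → (900 − 32) × 5/9 = 482.22 °C = 755.37 K.
The Carnot efficiency is η = 1 − T_C/T_H = 1 − 318.00/755.37 = 0.5790.
W = η·Q_H = 0.5790 × 817 = 473 kW.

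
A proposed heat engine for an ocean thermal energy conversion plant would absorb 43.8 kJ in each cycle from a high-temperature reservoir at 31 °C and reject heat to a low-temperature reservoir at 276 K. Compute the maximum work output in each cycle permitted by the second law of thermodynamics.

T_H = 31 °C → 31 + 273.15 = 304.15 K.
The second-law ceiling is the Carnot efficiency, η_max = 1 − T_C/T_H = 1 − 276.00/304.15 = 0.0926.
W_max = η_max · Q_H = 0.0926 × 43.8 = 4.054 kJ.

W_max ≈ 4.054 kJ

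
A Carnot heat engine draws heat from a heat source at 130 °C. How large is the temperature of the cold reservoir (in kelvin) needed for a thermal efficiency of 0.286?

T_H = 130 °C → 130 + 273.15 = 403.15 K.
From η = 1 − T_C/T_H, T_C = T_H·(1 − η) = 403.15 × (1 − 0.286) = 288 K.

T_C ≈ 288 K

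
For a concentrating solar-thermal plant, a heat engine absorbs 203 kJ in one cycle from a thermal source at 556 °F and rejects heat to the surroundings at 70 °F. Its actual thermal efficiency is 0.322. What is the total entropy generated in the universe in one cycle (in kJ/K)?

ΔS_univ ≈ 0.108 kJ/K

T_H = 556 °F → (556 − 32) × 5/9 = 291.11 °C = 564.26 K.
T_C = 70 °F → (70 − 32) × 5/9 = 21.11 °C = 294.26 K.
W = η·Q_H = 0.322 × 203 = 65.37 kJ, so Q_C = Q_H − W = 137.6 kJ.
Entropy balance on the reservoirs: −Q_H/T_H = -0.3598 kJ/K, +Q_C/T_C = 0.4677 kJ/K.
ΔS_univ = −Q_H/T_H + Q_C/T_C = 0.108 kJ/K (> 0, since η = 0.322 < η_Carnot = 0.479).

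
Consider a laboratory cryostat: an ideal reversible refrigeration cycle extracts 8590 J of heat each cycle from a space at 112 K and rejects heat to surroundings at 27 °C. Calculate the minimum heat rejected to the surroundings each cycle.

T_H = 27 °C → 27 + 273.15 = 300.15 K.
For a reversible cycle Q_H/Q_C = T_H/T_C, so Q_H = Q_C·T_H/T_C = 8590 × 300.15/112.00 = 23020 J.

Q_H ≈ 23020 J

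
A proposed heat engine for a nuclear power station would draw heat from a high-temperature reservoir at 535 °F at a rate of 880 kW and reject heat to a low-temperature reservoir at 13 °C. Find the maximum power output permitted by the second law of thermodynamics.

Ẇ_max ≈ 424.3 kW

T_H = 535 °F → (535 − 32) × 5/9 = 279.44 °C = 552.59 K.
T_C = 13 °C → 13 + 273.15 = 286.15 K.
By the Carnot theorem, η_max = 1 − T_C/T_H = 1 − 286.15/552.59 = 0.4822.
W_max = η_max · Q_H = 0.4822 × 880 = 424.3 kW.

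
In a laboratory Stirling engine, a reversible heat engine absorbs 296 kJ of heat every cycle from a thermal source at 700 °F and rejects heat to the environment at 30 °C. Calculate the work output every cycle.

W ≈ 157 kJ

T_H = 700 °F → (700 − 32) × 5/9 = 371.11 °C = 644.26 K.
T_C = 30 °C → 30 + 273.15 = 303.15 K.
η_rev = 1 − T_C/T_H = 1 − 303.15/644.26 = 0.5295.
W = η·Q_H = 0.5295 × 296 = 157 kJ.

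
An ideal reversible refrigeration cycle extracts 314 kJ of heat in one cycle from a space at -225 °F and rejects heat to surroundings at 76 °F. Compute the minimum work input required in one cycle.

T_H = 76 °F → (76 − 32) × 5/9 = 24.44 °C = 297.59 K.
T_C = -225 °F → (-225 − 32) × 5/9 = -142.78 °C = 130.37 K.
COP_R = T_C/(T_H − T_C) = 130.37/167.22 = 0.7796.
W = Q_C/COP_R = 314/0.7796 = 403 kJ.

W_in ≈ 403 kJ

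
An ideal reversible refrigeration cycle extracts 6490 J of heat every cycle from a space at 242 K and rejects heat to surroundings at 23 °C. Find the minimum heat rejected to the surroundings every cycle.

T_H = 23 °C → 23 + 273.15 = 296.15 K.
For a reversible cycle Q_H/Q_C = T_H/T_C, so Q_H = Q_C·T_H/T_C = 6490 × 296.15/242.00 = 7940 J.

Q_H ≈ 7940 J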